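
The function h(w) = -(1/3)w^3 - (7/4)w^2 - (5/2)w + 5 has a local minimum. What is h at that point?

265/48

Critical points: h'(w) = -w^2 - (7/2)w - 5/2 vanishes at w = -5/2, -1.
h''(w) = -2w - 7/2. h''(-5/2) = 3/2 > 0 ⇒ local minimum; h''(-1) = -3/2 < 0 ⇒ local maximum.
Thus h has its local minimum at w = -5/2, with value 265/48.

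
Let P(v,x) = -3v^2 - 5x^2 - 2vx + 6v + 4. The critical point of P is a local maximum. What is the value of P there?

∂P/∂v = -6v - 2x + 6 = 0 and ∂P/∂x = -2v - 10x = 0, so (v, x) = (15/14, -3/14).
The Hessian has P_{vv} = -6, P_{xx} = -10, P_{vx} = -2, giving D = 56 > 0 with P_{vv} < 0, so the point is a local maximum.
P(15/14, -3/14) = 101/14.

101/14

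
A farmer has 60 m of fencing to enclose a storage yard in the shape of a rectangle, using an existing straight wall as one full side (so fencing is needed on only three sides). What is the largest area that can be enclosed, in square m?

Let the sides perpendicular to the wall have length x and the parallel side y, so 2x + y = 60 and the area is A = xy = x(60 − 2x).
A'(x) = 60 − 4x = 0 gives x = 15, and A''(x) = −4 < 0 confirms a maximum.
Then y = 60 − 2·15 = 30 and A = 450.

450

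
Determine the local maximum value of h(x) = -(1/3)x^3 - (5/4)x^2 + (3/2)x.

19/48

h'(x) = -x^2 - (5/2)x + 3/2. Setting h'(x) = 0 gives x ∈ {-3, 1/2}.
Second-derivative test with h''(x) = -2x - 5/2: h''(-3) = 7/2 > 0 ⇒ local minimum; h''(1/2) = -7/2 < 0 ⇒ local maximum.
So the local maximum value is h(1/2) = 19/48.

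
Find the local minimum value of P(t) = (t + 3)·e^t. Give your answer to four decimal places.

-0.0183

By the product rule, P'(t) = (t + 4)·e^t. Since e^t > 0, the only critical point is t = -4.
P''(-4) has the same sign as 1 > 0, so this is a local minimum.
P(-4) = (-1)·e^(-4) ≈ -0.0183.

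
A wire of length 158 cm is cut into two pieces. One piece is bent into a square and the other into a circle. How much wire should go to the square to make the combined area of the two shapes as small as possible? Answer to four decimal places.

Let x be the length used for the square. Square side x/4; circle radius (158−x)/(2π).
A(x) = (x/4)² + π·((158−x)/(2π))² = x²/16 + (158−x)²/(4π) for 0 ≤ x ≤ 158. A'(x) = x/8 − (158−x)/(2π) = 0 gives x = 4·158/(π+4) ≈ 88.4957.
A'' = 1/8 + 1/(2π) > 0, so this gives the minimum combined area; x ≈ 88.4957 cm to the square.

88.4957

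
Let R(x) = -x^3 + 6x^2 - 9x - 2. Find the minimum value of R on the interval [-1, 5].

-22

R'(x) = -3x^2 + 12x - 9, which vanishes at x = 1 and x = 3.
Compare values at every candidate in [-1, 5]: R(-1) = 14; R(1) = -6; R(3) = -2; R(5) = -22.
Hence the absolute minimum is -22 at x = 5.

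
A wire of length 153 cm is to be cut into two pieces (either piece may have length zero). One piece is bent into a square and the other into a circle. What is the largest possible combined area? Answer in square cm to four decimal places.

1862.8290

Let x be the length used for the square. Square side x/4; circle radius (153−x)/(2π).
A(x) = (x/4)² + π·((153−x)/(2π))² = x²/16 + (153−x)²/(4π) for 0 ≤ x ≤ 153. A'(x) = x/8 − (153−x)/(2π) = 0 gives x = 4·153/(π+4) ≈ 85.6952.
A'' > 0, so the interior critical point is a minimum; the maximum is at an endpoint. A(0) = 1862.8290 and A(153) = 1463.0625, so the largest area is 1862.8290.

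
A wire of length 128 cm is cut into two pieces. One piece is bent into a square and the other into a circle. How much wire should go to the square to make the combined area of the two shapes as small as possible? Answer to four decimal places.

71.6927

Let x be the length used for the square. Square side x/4; circle radius (128−x)/(2π).
A(x) = (x/4)² + π·((128−x)/(2π))² = x²/16 + (128−x)²/(4π) for 0 ≤ x ≤ 128. A'(x) = x/8 − (128−x)/(2π) = 0 gives x = 4·128/(π+4) ≈ 71.6927.
A'' = 1/8 + 1/(2π) > 0, so this gives the minimum combined area; x ≈ 71.6927 cm to the square.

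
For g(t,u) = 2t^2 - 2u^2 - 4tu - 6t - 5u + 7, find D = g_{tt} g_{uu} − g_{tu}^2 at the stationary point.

-32

∂g/∂t = 4t - 4u - 6 = 0 and ∂g/∂u = -4t - 4u - 5 = 0, so (t, u) = (1/8, -11/8).
The Hessian has g_{tt} = 4, g_{uu} = -4, g_{tu} = -4, giving D = -32 < 0, so the point is a saddle point.
D = (4)·(-4) − (-4)^2 = -32.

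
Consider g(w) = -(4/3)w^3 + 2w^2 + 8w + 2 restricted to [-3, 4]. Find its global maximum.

g'(w) = -4w^2 + 4w + 8, which vanishes at w = -1 and w = 2.
Evaluating at the critical points and endpoints: g(-3) = 32,  g(-1) = -8/3,  g(2) = 46/3,  g(4) = -58/3.
Hence the absolute maximum is 32 at w = -3.

32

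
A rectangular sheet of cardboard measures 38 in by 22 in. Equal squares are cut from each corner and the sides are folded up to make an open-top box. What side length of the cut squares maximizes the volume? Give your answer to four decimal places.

4.4924

With cut size x, the volume is V(x) = x(38 − 2x)(22 − 2x) for 0 < x < 11.
V'(x) = 12x^2 − 240x + 836. Setting V'(x) = 0 gives x ≈ 4.4924 (the root in (0, 11)).
V''(x) = 24x − 240 is negative there, so this is the maximum; V ≈ 1696.5038.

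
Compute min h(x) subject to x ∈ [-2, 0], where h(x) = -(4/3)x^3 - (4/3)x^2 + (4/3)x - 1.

h'(x) = -4x^2 - (8/3)x + 4/3, whose only zero in [-2, 0] is x = -1.
Candidates: h(-2) = 5/3; h(-1) = -7/3; h(0) = -1.
The minimum over the interval is -7/3, attained at x = -1.

-7/3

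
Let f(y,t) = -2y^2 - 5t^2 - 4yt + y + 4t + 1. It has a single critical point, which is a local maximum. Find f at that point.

∂f/∂y = -4y - 4t + 1 = 0 and ∂f/∂t = -4y - 10t + 4 = 0, so (y, t) = (-1/4, 1/2).
The Hessian has f_{yy} = -4, f_{tt} = -10, f_{yt} = -4, giving D = 24 > 0 with f_{yy} < 0, so the point is a local maximum.
f(-1/4, 1/2) = 15/8.

15/8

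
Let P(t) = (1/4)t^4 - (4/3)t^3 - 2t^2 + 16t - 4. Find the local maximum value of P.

P'(t) = t^3 - 4t^2 - 4t + 16 = 0 at t = -2, 2, 4.
Second-derivative test with P''(t) = 3t^2 - 8t - 4: P''(-2) = 24 > 0 ⇒ local minimum; P''(2) = -8 < 0 ⇒ local maximum; P''(4) = 12 > 0 ⇒ local minimum.
So the local maximum value is P(2) = 40/3.

40/3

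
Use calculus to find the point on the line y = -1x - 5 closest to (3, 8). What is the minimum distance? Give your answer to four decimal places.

Minimize D(x)^2 = (x - 3)^2 + (-x - 13)^2.
d/dx[D^2] = 2(x - 3) + 2·(-1)·(-x - 13) = 0 ⇒ x = -5.
Then y = 0 and the distance is √(128) ≈ 11.3137.

11.3137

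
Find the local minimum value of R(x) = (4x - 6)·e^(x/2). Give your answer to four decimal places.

-6.2304

Differentiating with the product rule gives R'(x) = (2x + 1)·e^(x/2). Since e^(x/2) > 0, the only critical point is x = -1/2.
R''(-1/2) has the same sign as 2 > 0, so this is a local minimum.
R(-1/2) = (-8)·e^(-1/4) ≈ -6.2304.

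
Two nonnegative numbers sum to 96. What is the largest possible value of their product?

2304

With x + y = 96, the product is P(x) = x(96 − x).
P'(x) = 96 − 2x = 0 gives x = 48; P'' = −2 < 0, so this is the maximum.
P = 48·48 = 2304.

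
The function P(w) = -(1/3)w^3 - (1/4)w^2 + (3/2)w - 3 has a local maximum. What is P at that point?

-25/12

P'(w) = -w^2 - (1/2)w + 3/2. Setting P'(w) = 0 gives w ∈ {-3/2, 1}.
P''(w) = -2w - 1/2. P''(-3/2) = 5/2 > 0 ⇒ local minimum; P''(1) = -5/2 < 0 ⇒ local maximum.
The local maximum is P(1) = -25/12.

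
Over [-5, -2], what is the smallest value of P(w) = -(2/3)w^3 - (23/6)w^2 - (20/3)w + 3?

Differentiating, P'(w) = -2w^2 - (23/3)w - 20/3; whose only zero in [-5, -2] is w = -5/2.
Evaluating at the critical points and endpoints: P(-5) = 143/6,  P(-5/2) = 49/8,  P(-2) = 19/3.
Hence the absolute minimum is 49/8 at w = -5/2.

49/8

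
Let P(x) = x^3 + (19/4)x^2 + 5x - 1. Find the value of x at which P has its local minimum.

P'(x) = 3x^2 + (19/2)x + 5. Setting P'(x) = 0 gives x ∈ {-5/2, -2/3}.
P''(x) = 6x + 19/2. P''(-5/2) = -11/2 < 0 ⇒ local maximum; P''(-2/3) = 11/2 > 0 ⇒ local minimum.
So the local minimum value is P(-2/3) = -68/27.

-2/3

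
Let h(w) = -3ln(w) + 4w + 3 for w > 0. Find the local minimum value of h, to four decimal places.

6.8630

h'(w) = -3/w + 4 = 0 gives w = 3/4.
h''(w) = 3/w², which is positive for w > 0, so this is a local minimum.
h(3/4) = -3·ln(3/4) + 3 + 3 ≈ 6.8630.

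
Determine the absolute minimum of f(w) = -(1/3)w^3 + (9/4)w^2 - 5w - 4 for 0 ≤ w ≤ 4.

-28/3

The derivative is -w^2 + (9/2)w - 5, which vanishes at w = 2 and w = 5/2.
Candidates: f(0) = -4, f(2) = -23/3, f(5/2) = -367/48, f(4) = -28/3.
The minimum over the interval is -28/3, attained at w = 4.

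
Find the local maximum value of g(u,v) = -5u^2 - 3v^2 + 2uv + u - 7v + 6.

∂g/∂u = -10u + 2v + 1 = 0 and ∂g/∂v = 2u - 6v - 7 = 0, so (u, v) = (-1/7, -17/14).
The Hessian has g_{uu} = -10, g_{vv} = -6, g_{uv} = 2, giving D = 56 > 0 with g_{uu} < 0, so the point is a local maximum.
g(-1/7, -17/14) = 285/28.

285/28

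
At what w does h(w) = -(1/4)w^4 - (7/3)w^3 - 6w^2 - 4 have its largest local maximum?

0

h'(w) = -w^3 - 7w^2 - 12w. Setting h'(w) = 0 gives w ∈ {-4, -3, 0}.
Since h''(w) = -3w^2 - 14w - 12, we get h''(-4) = -4 < 0 ⇒ local maximum; h''(-3) = 3 > 0 ⇒ local minimum; h''(0) = -12 < 0 ⇒ local maximum.
So the largest local maximum value is h(0) = -4.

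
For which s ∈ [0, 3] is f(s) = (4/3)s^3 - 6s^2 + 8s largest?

f'(s) = 4s^2 - 12s + 8, which vanishes at s = 1 and s = 2.
Evaluating at the critical points and endpoints: f(0) = 0,  f(1) = 10/3,  f(2) = 8/3,  f(3) = 6.
Hence the absolute maximum is 6 at s = 3.

3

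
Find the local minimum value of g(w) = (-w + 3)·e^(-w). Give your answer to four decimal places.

Differentiating with the product rule gives g'(w) = (w - 4)·e^(-w). Since e^(-w) > 0, the only critical point is w = 4.
g''(4) has the same sign as 1 > 0, so this is a local minimum.
g(4) = (-1)·e^(-4) ≈ -0.0183.

-0.0183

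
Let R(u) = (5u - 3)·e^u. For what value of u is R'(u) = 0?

-2/5

Differentiating with the product rule gives R'(u) = (5u + 2)·e^u. Since e^u > 0, the only critical point is u = -2/5.
R''(-2/5) has the same sign as 5 > 0, so this is a local minimum.
R(-2/5) = (-5)·e^(-2/5) ≈ -3.3516.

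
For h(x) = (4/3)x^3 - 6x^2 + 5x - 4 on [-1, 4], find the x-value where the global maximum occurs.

4

h'(x) = 4x^2 - 12x + 5, which vanishes at x = 1/2 and x = 5/2.
Evaluating at the critical points and endpoints: h(-1) = -49/3; h(1/2) = -17/6; h(5/2) = -49/6; h(4) = 16/3.
So the maximum is h(4) = 16/3.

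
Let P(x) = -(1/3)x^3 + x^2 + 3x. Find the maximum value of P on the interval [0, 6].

P'(x) = -x^2 + 2x + 3, whose only zero in [0, 6] is x = 3.
Compare values at every candidate in [0, 6]: P(0) = 0, P(3) = 9, P(6) = -18.
The maximum over the interval is 9, attained at x = 3.

9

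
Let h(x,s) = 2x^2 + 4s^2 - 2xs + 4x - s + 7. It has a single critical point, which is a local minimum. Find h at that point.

∂h/∂x = 4x - 2s + 4 = 0 and ∂h/∂s = -2x + 8s - 1 = 0, so (x, s) = (-15/14, -1/7).
The Hessian has h_{xx} = 4, h_{ss} = 8, h_{xs} = -2, giving D = 28 > 0 with h_{xx} > 0, so the point is a local minimum.
h(-15/14, -1/7) = 69/14.

69/14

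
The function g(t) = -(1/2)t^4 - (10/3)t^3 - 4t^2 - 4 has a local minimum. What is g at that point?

-31/6

g'(t) = -2t^3 - 10t^2 - 8t. Setting g'(t) = 0 gives t ∈ {-4, -1, 0}.
Since g''(t) = -6t^2 - 20t - 8, we get g''(-4) = -24 < 0 ⇒ local maximum; g''(-1) = 6 > 0 ⇒ local minimum; g''(0) = -8 < 0 ⇒ local maximum.
Thus g has its local minimum at t = -1, with value -31/6.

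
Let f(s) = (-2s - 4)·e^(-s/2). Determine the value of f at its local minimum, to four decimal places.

-4.0000

f'(s) = (-2)·e^(-s/2) + (-2s - 4)·(-1/2)·e^(-s/2) = (s)·e^(-s/2). Since e^(-s/2) > 0, the only critical point is s = 0.
f''(0) has the same sign as 1 > 0, so this is a local minimum.
f(0) = (-4)·e^(0) ≈ -4.0000.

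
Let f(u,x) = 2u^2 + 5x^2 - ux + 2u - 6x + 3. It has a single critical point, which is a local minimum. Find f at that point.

37/39

∂f/∂u = 4u - x + 2 = 0 and ∂f/∂x = -u + 10x - 6 = 0, so (u, x) = (-14/39, 22/39).
The Hessian has f_{uu} = 4, f_{xx} = 10, f_{ux} = -1, giving D = 39 > 0 with f_{uu} > 0, so the point is a local minimum.
f(-14/39, 22/39) = 37/39.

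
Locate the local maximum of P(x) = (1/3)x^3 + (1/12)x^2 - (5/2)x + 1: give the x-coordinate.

-5/3

P'(x) = x^2 + (1/6)x - 5/2. Setting P'(x) = 0 gives x ∈ {-5/3, 3/2}.
Second-derivative test with P''(x) = 2x + 1/6: P''(-5/3) = -19/6 < 0 ⇒ local maximum; P''(3/2) = 19/6 > 0 ⇒ local minimum.
Thus P has its local maximum at x = -5/3, with value 1249/324.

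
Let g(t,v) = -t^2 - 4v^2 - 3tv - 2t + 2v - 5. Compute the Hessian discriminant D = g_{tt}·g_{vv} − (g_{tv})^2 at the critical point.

7

∂g/∂t = -2t - 3v - 2 = 0 and ∂g/∂v = -3t - 8v + 2 = 0, so (t, v) = (-22/7, 10/7).
The Hessian has g_{tt} = -2, g_{vv} = -8, g_{tv} = -3, giving D = 7 > 0 with g_{tt} < 0, so the point is a local maximum.
D = (-2)·(-8) − (-3)^2 = 7.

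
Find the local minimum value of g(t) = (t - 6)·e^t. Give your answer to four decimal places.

-148.4132

By the product rule, g'(t) = (t - 5)·e^t. Since e^t > 0, the only critical point is t = 5.
g''(5) has the same sign as 1 > 0, so this is a local minimum.
g(5) = (-1)·e^(5) ≈ -148.4132.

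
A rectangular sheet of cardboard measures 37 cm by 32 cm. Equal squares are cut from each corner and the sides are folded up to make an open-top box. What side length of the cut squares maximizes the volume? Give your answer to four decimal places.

With cut size x, the volume is V(x) = x(37 − 2x)(32 − 2x) for 0 < x < 16.
V'(x) = 12x^2 − 276x + 1184. Setting V'(x) = 0 gives x ≈ 5.7049 (the root in (0, 16)).
V''(x) = 24x − 276 is negative there, so this is the maximum; V ≈ 3005.9537.

5.7049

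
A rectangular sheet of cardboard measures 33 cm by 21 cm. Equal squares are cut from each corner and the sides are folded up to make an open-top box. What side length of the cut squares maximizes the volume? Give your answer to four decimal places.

With cut size x, the volume is V(x) = x(33 − 2x)(21 − 2x) for 0 < x < 10.5.
V'(x) = 12x^2 − 216x + 693. Setting V'(x) = 0 gives x ≈ 4.1782 (the root in (0, 10.5)).
V''(x) = 24x − 216 is negative there, so this is the maximum; V ≈ 1301.8595.

4.1782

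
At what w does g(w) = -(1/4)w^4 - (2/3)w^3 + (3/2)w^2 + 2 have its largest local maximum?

Critical points: g'(w) = -w^3 - 2w^2 + 3w vanishes at w = -3, 0, 1.
Since g''(w) = -3w^2 - 4w + 3, we get g''(-3) = -12 < 0 ⇒ local maximum; g''(0) = 3 > 0 ⇒ local minimum; g''(1) = -4 < 0 ⇒ local maximum.
The largest local maximum is g(-3) = 53/4.

-3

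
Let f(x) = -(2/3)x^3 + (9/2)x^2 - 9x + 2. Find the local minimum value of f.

f'(x) = -2x^2 + 9x - 9. Setting f'(x) = 0 gives x ∈ {3/2, 3}.
Second-derivative test with f''(x) = -4x + 9: f''(3/2) = 3 > 0 ⇒ local minimum; f''(3) = -3 < 0 ⇒ local maximum.
Thus f has its local minimum at x = 3/2, with value -29/8.

-29/8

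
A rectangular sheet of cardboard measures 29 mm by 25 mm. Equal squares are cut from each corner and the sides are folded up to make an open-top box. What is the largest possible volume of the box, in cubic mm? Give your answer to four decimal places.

1440.0739

With cut size x, the volume is V(x) = x(29 − 2x)(25 − 2x) for 0 < x < 12.5.
V'(x) = 12x^2 − 216x + 725. Setting V'(x) = 0 gives x ≈ 4.4631 (the root in (0, 12.5)).
V''(x) = 24x − 216 is negative there, so this is the maximum; V ≈ 1440.0739.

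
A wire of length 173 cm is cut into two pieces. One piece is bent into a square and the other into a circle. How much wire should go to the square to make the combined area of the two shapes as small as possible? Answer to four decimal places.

96.8972

Let x be the length used for the square. Square side x/4; circle radius (173−x)/(2π).
A(x) = (x/4)² + π·((173−x)/(2π))² = x²/16 + (173−x)²/(4π) for 0 ≤ x ≤ 173. A'(x) = x/8 − (173−x)/(2π) = 0 gives x = 4·173/(π+4) ≈ 96.8972.
A'' = 1/8 + 1/(2π) > 0, so this gives the minimum combined area; x ≈ 96.8972 cm to the square.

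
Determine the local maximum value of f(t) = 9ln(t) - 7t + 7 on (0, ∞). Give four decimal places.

f'(t) = 9/t − 7 = 0 gives t = 9/7.
f''(t) = -9/t², which is negative for t > 0, so this is a local maximum.
f(9/7) = 9·ln(9/7) - 9 + 7 ≈ 0.2618.

0.2618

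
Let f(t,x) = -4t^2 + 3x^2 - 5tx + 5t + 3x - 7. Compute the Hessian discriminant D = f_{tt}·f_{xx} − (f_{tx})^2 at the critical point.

-73

∂f/∂t = -8t - 5x + 5 = 0 and ∂f/∂x = -5t + 6x + 3 = 0, so (t, x) = (45/73, 1/73).
The Hessian has f_{tt} = -8, f_{xx} = 6, f_{tx} = -5, giving D = -73 < 0, so the point is a saddle point.
D = (-8)·(6) − (-5)^2 = -73.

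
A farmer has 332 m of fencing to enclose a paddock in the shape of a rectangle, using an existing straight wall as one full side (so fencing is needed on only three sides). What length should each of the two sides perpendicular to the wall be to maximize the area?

83

Let the sides perpendicular to the wall have length x and the parallel side y, so 2x + y = 332 and the area is A = xy = x(332 − 2x).
A'(x) = 332 − 4x = 0 gives x = 83, and A''(x) = −4 < 0 confirms a maximum.
Then y = 332 − 2·83 = 166 and A = 13778.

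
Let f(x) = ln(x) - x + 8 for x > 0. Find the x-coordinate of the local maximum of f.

1

f'(x) = 1/x − 1 = 0 gives x = 1.
f''(x) = -1/x², which is negative for x > 0, so this is a local maximum.
f(1) = 1·ln(1) - 1 + 8 ≈ 7.0000.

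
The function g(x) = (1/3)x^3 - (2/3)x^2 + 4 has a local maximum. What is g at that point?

g'(x) = x^2 - (4/3)x. Setting g'(x) = 0 gives x ∈ {0, 4/3}.
g''(x) = 2x - 4/3. g''(0) = -4/3 < 0 ⇒ local maximum; g''(4/3) = 4/3 > 0 ⇒ local minimum.
So the local maximum value is g(0) = 4.

4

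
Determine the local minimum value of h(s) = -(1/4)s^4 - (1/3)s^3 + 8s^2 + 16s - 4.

-143/12

h'(s) = -s^3 - s^2 + 16s + 16 = 0 at s = -4, -1, 4.
Second-derivative test with h''(s) = -3s^2 - 2s + 16: h''(-4) = -24 < 0 ⇒ local maximum; h''(-1) = 15 > 0 ⇒ local minimum; h''(4) = -40 < 0 ⇒ local maximum.
Thus h has its local minimum at s = -1, with value -143/12.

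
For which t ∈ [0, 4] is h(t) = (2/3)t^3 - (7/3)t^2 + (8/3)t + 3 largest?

4

h'(t) = 2t^2 - (14/3)t + 8/3, which vanishes at t = 1 and t = 4/3.
Compare values at every candidate in [0, 4]: h(0) = 3,  h(1) = 4,  h(4/3) = 323/81,  h(4) = 19.
Hence the absolute maximum is 19 at t = 4.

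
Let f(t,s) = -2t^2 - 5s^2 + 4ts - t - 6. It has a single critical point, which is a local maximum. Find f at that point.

-139/24

∂f/∂t = -4t + 4s - 1 = 0 and ∂f/∂s = 4t - 10s = 0, so (t, s) = (-5/12, -1/6).
The Hessian has f_{tt} = -4, f_{ss} = -10, f_{ts} = 4, giving D = 24 > 0 with f_{tt} < 0, so the point is a local maximum.
f(-5/12, -1/6) = -139/24.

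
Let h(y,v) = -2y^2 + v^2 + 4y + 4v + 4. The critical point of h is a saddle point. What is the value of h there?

∂h/∂y = -4y + 4 = 0 and ∂h/∂v = 2v + 4 = 0, so (y, v) = (1, -2).
The Hessian has h_{yy} = -4, h_{vv} = 2, h_{yv} = 0, giving D = -8 < 0, so the point is a saddle point.
h(1, -2) = 2.

2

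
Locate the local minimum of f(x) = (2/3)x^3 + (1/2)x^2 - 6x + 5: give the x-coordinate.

3/2

f'(x) = 2x^2 + x - 6 = 0 at x = -2, 3/2.
Second-derivative test with f''(x) = 4x + 1: f''(-2) = -7 < 0 ⇒ local maximum; f''(3/2) = 7 > 0 ⇒ local minimum.
Thus f has its local minimum at x = 3/2, with value -5/8.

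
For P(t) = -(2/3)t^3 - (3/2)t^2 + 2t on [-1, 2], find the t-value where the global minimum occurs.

2

P'(t) = -2t^2 - 3t + 2, whose only zero in [-1, 2] is t = 1/2.
Candidates: P(-1) = -17/6, P(1/2) = 13/24, P(2) = -22/3.
So the minimum is P(2) = -22/3.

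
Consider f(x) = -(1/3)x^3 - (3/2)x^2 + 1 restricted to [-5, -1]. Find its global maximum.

f'(x) = -x^2 - 3x, whose only zero in [-5, -1] is x = -3.
Candidates: f(-5) = 31/6, f(-3) = -7/2, f(-1) = -1/6.
The maximum over the interval is 31/6, attained at x = -5.

31/6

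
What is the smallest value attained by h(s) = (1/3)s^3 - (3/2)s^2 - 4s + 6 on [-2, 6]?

h'(s) = s^2 - 3s - 4, which vanishes at s = -1 and s = 4.
Candidates: h(-2) = 16/3; h(-1) = 49/6; h(4) = -38/3; h(6) = 0.
So the minimum is h(4) = -38/3.

-38/3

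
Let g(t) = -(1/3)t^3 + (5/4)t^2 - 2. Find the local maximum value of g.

g'(t) = -t^2 + (5/2)t. Setting g'(t) = 0 gives t ∈ {0, 5/2}.
g''(t) = -2t + 5/2. g''(0) = 5/2 > 0 ⇒ local minimum; g''(5/2) = -5/2 < 0 ⇒ local maximum.
Thus g has its local maximum at t = 5/2, with value 29/48.

29/48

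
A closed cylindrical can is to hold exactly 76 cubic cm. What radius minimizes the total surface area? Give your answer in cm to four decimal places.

2.2955

With radius r and height h, πr²h = 76 so h = 76/(πr²), and S(r) = 2πr² + 2πrh = 2πr² + 2·76/r.
S'(r) = 4πr − 2·76/r² = 0 ⇒ r³ = 76/(2π), so r ≈ 2.2955 and h = 2r ≈ 4.5910.
S''(r) = 4π + 4·76/r³ > 0, so this is the minimum; S ≈ 99.3246.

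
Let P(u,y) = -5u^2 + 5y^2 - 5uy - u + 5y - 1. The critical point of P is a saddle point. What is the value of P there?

-54/25

∂P/∂u = -10u - 5y - 1 = 0 and ∂P/∂y = -5u + 10y + 5 = 0, so (u, y) = (3/25, -11/25).
The Hessian has P_{uu} = -10, P_{yy} = 10, P_{uy} = -5, giving D = -125 < 0, so the point is a saddle point.
P(3/25, -11/25) = -54/25.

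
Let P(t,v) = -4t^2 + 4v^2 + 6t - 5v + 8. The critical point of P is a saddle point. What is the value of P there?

∂P/∂t = -8t + 6 = 0 and ∂P/∂v = 8v - 5 = 0, so (t, v) = (3/4, 5/8).
The Hessian has P_{tt} = -8, P_{vv} = 8, P_{tv} = 0, giving D = -64 < 0, so the point is a saddle point.
P(3/4, 5/8) = 139/16.

139/16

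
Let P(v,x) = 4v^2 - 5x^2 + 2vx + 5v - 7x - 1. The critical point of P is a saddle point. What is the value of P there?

19/28

∂P/∂v = 8v + 2x + 5 = 0 and ∂P/∂x = 2v - 10x - 7 = 0, so (v, x) = (-3/7, -11/14).
The Hessian has P_{vv} = 8, P_{xx} = -10, P_{vx} = 2, giving D = -84 < 0, so the point is a saddle point.
P(-3/7, -11/14) = 19/28.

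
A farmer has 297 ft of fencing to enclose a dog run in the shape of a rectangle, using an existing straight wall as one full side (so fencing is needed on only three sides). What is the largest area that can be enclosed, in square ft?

Let the sides perpendicular to the wall have length x and the parallel side y, so 2x + y = 297 and the area is A = xy = x(297 − 2x).
A'(x) = 297 − 4x = 0 gives x = 297/4, and A''(x) = −4 < 0 confirms a maximum.
Then y = 297 − 2·297/4 = 297/2 and A = 88209/8.

88209/8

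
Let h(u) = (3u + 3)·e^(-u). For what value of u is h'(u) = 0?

By the product rule, h'(u) = (-3u)·e^(-u). Since e^(-u) > 0, the only critical point is u = 0.
h''(0) has the same sign as -3 < 0, so this is a local maximum.
h(0) = (3)·e^(0) ≈ 3.0000.

0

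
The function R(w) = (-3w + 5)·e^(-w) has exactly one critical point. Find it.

R'(w) = (-3)·e^(-w) + (-3w + 5)·(-1)·e^(-w) = (3w - 8)·e^(-w). Since e^(-w) > 0, the only critical point is w = 8/3.
R''(8/3) has the same sign as 3 > 0, so this is a local minimum.
R(8/3) = (-3)·e^(-8/3) ≈ -0.2085.

8/3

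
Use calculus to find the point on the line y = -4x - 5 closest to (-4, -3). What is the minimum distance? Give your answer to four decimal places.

Minimize D(x)^2 = (x + 4)^2 + (-4x - 2)^2.
d/dx[D^2] = 2(x + 4) + 2·(-4)·(-4x - 2) = 0 ⇒ x = -12/17.
Then y = -37/17 and the distance is √(196/17) ≈ 3.3955.

3.3955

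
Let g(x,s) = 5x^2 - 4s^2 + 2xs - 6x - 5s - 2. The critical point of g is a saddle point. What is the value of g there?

∂g/∂x = 10x + 2s - 6 = 0 and ∂g/∂s = 2x - 8s - 5 = 0, so (x, s) = (29/42, -19/42).
The Hessian has g_{xx} = 10, g_{ss} = -8, g_{xs} = 2, giving D = -84 < 0, so the point is a saddle point.
g(29/42, -19/42) = -247/84.

-247/84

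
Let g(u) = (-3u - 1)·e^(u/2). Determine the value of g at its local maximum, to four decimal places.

By the product rule, g'(u) = (-(3/2)u - 7/2)·e^(u/2). Since e^(u/2) > 0, the only critical point is u = -7/3.
g''(-7/3) has the same sign as -3/2 < 0, so this is a local maximum.
g(-7/3) = (6)·e^(-7/6) ≈ 1.8684.

1.8684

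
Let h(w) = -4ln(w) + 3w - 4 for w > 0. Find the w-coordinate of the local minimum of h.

4/3

h'(w) = -4/w + 3 = 0 gives w = 4/3.
h''(w) = 4/w², which is positive for w > 0, so this is a local minimum.
h(4/3) = -4·ln(4/3) + 4 - 4 ≈ -1.1507.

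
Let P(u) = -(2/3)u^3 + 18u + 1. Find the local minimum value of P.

P'(u) = -2u^2 + 18. Setting P'(u) = 0 gives u ∈ {-3, 3}.
Since P''(u) = -4u, we get P''(-3) = 12 > 0 ⇒ local minimum; P''(3) = -12 < 0 ⇒ local maximum.
So the local minimum value is P(-3) = -35.

-35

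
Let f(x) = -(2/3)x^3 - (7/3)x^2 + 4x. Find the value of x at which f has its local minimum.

f'(x) = -2x^2 - (14/3)x + 4 = 0 at x = -3, 2/3.
f''(x) = -4x - 14/3. f''(-3) = 22/3 > 0 ⇒ local minimum; f''(2/3) = -22/3 < 0 ⇒ local maximum.
The local minimum is f(-3) = -15.

-3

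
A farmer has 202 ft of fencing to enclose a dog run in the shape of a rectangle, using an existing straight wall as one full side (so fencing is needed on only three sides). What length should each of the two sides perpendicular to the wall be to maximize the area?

Let the sides perpendicular to the wall have length x and the parallel side y, so 2x + y = 202 and the area is A = xy = x(202 − 2x).
A'(x) = 202 − 4x = 0 gives x = 101/2, and A''(x) = −4 < 0 confirms a maximum.
Then y = 202 − 2·101/2 = 101 and A = 10201/2.

101/2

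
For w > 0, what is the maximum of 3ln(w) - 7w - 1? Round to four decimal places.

-6.5419

g'(w) = 3/w − 7 = 0 gives w = 3/7.
g''(w) = -3/w², which is negative for w > 0, so this is a local maximum.
g(3/7) = 3·ln(3/7) - 3 - 1 ≈ -6.5419.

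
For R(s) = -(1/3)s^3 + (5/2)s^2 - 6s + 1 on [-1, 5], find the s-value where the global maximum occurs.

-1

R'(s) = -s^2 + 5s - 6, which vanishes at s = 2 and s = 3.
Compare values at every candidate in [-1, 5]: R(-1) = 59/6, R(2) = -11/3, R(3) = -7/2, R(5) = -49/6.
So the maximum is R(-1) = 59/6.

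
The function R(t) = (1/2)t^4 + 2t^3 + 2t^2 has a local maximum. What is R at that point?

R'(t) = 2t^3 + 6t^2 + 4t. Setting R'(t) = 0 gives t ∈ {-2, -1, 0}.
Second-derivative test with R''(t) = 6t^2 + 12t + 4: R''(-2) = 4 > 0 ⇒ local minimum; R''(-1) = -2 < 0 ⇒ local maximum; R''(0) = 4 > 0 ⇒ local minimum.
Thus R has its local maximum at t = -1, with value 1/2.

1/2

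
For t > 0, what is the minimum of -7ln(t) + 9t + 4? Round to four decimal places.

R'(t) = -7/t + 9 = 0 gives t = 7/9.
R''(t) = 7/t², which is positive for t > 0, so this is a local minimum.
R(7/9) = -7·ln(7/9) + 7 + 4 ≈ 12.7592.

12.7592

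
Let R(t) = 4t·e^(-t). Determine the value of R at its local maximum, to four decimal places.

Differentiating with the product rule gives R'(t) = (-4t + 4)·e^(-t). Since e^(-t) > 0, the only critical point is t = 1.
R''(1) has the same sign as -4 < 0, so this is a local maximum.
R(1) = (4)·e^(-1) ≈ 1.4715.

1.4715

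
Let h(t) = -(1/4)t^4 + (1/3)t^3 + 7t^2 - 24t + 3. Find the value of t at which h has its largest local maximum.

-4

h'(t) = -t^3 + t^2 + 14t - 24 = 0 at t = -4, 2, 3.
Since h''(t) = -3t^2 + 2t + 14, we get h''(-4) = -42 < 0 ⇒ local maximum; h''(2) = 6 > 0 ⇒ local minimum; h''(3) = -7 < 0 ⇒ local maximum.
So the largest local maximum value is h(-4) = 377/3.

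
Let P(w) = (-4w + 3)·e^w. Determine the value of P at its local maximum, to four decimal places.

By the product rule, P'(w) = (-4w - 1)·e^w. Since e^w > 0, the only critical point is w = -1/4.
P''(-1/4) has the same sign as -4 < 0, so this is a local maximum.
P(-1/4) = (4)·e^(-1/4) ≈ 3.1152.

3.1152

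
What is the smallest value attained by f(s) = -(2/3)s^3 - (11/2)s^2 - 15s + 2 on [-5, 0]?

Differentiating, f'(s) = -2s^2 - 11s - 15; which vanishes at s = -3 and s = -5/2.
Compare values at every candidate in [-5, 0]: f(-5) = 137/6, f(-3) = 31/2, f(-5/2) = 373/24, f(0) = 2.
So the minimum is f(0) = 2.

2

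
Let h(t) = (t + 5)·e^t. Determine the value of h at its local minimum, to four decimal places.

By the product rule, h'(t) = (t + 6)·e^t. Since e^t > 0, the only critical point is t = -6.
h''(-6) has the same sign as 1 > 0, so this is a local minimum.
h(-6) = (-1)·e^(-6) ≈ -0.0025.

-0.0025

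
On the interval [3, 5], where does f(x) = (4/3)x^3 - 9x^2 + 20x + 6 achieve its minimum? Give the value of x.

The derivative is 4x^2 - 18x + 20, which has no zeros in [3, 5].
Evaluating at the critical points and endpoints: f(3) = 21; f(5) = 143/3.
The minimum over the interval is 21, attained at x = 3.

3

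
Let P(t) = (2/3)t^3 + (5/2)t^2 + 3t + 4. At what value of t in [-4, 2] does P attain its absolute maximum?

P'(t) = 2t^2 + 5t + 3, which vanishes at t = -3/2 and t = -1.
Compare values at every candidate in [-4, 2]: P(-4) = -32/3; P(-3/2) = 23/8; P(-1) = 17/6; P(2) = 76/3.
The maximum over the interval is 76/3, attained at t = 2.

2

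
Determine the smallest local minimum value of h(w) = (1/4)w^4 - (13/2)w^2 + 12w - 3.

-91

h'(w) = w^3 - 13w + 12 = 0 at w = -4, 1, 3.
h''(w) = 3w^2 - 13. h''(-4) = 35 > 0 ⇒ local minimum; h''(1) = -10 < 0 ⇒ local maximum; h''(3) = 14 > 0 ⇒ local minimum.
The smallest local minimum is h(-4) = -91.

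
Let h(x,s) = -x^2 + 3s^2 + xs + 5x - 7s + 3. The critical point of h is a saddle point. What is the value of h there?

∂h/∂x = -2x + s + 5 = 0 and ∂h/∂s = x + 6s - 7 = 0, so (x, s) = (37/13, 9/13).
The Hessian has h_{xx} = -2, h_{ss} = 6, h_{xs} = 1, giving D = -13 < 0, so the point is a saddle point.
h(37/13, 9/13) = 100/13.

100/13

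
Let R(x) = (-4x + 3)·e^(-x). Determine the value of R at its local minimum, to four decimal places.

R'(x) = (-4)·e^(-x) + (-4x + 3)·(-1)·e^(-x) = (4x - 7)·e^(-x). Since e^(-x) > 0, the only critical point is x = 7/4.
R''(7/4) has the same sign as 4 > 0, so this is a local minimum.
R(7/4) = (-4)·e^(-7/4) ≈ -0.6951.

-0.6951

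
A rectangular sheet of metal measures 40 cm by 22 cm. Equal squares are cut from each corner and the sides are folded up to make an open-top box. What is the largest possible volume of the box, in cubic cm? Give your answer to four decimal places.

1813.6755

With cut size x, the volume is V(x) = x(40 − 2x)(22 − 2x) for 0 < x < 11.
V'(x) = 12x^2 − 248x + 880. Setting V'(x) = 0 gives x ≈ 4.5502 (the root in (0, 11)).
V''(x) = 24x − 248 is negative there, so this is the maximum; V ≈ 1813.6755.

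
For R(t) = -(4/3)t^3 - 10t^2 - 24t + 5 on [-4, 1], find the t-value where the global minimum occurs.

Differentiating, R'(t) = -4t^2 - 20t - 24; which vanishes at t = -3 and t = -2.
Evaluating at the critical points and endpoints: R(-4) = 79/3; R(-3) = 23; R(-2) = 71/3; R(1) = -91/3.
The minimum over the interval is -91/3, attained at t = 1.

1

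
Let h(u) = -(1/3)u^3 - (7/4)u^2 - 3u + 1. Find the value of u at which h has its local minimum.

-2

h'(u) = -u^2 - (7/2)u - 3. Setting h'(u) = 0 gives u ∈ {-2, -3/2}.
Second-derivative test with h''(u) = -2u - 7/2: h''(-2) = 1/2 > 0 ⇒ local minimum; h''(-3/2) = -1/2 < 0 ⇒ local maximum.
Thus h has its local minimum at u = -2, with value 8/3.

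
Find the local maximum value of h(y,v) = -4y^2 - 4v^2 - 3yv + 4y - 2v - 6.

-226/55

∂h/∂y = -8y - 3v + 4 = 0 and ∂h/∂v = -3y - 8v - 2 = 0, so (y, v) = (38/55, -28/55).
The Hessian has h_{yy} = -8, h_{vv} = -8, h_{yv} = -3, giving D = 55 > 0 with h_{yy} < 0, so the point is a local maximum.
h(38/55, -28/55) = -226/55.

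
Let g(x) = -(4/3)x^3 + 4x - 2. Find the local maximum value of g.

2/3

Critical points: g'(x) = -4x^2 + 4 vanishes at x = -1, 1.
Since g''(x) = -8x, we get g''(-1) = 8 > 0 ⇒ local minimum; g''(1) = -8 < 0 ⇒ local maximum.
So the local maximum value is g(1) = 2/3.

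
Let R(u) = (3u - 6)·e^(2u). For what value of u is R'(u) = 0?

3/2

By the product rule, R'(u) = (6u - 9)·e^(2u). Since e^(2u) > 0, the only critical point is u = 3/2.
R''(3/2) has the same sign as 6 > 0, so this is a local minimum.
R(3/2) = (-3/2)·e^(3) ≈ -30.1283.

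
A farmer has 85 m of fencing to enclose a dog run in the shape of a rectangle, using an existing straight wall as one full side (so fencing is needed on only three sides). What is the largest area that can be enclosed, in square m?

Let the sides perpendicular to the wall have length x and the parallel side y, so 2x + y = 85 and the area is A = xy = x(85 − 2x).
A'(x) = 85 − 4x = 0 gives x = 85/4, and A''(x) = −4 < 0 confirms a maximum.
Then y = 85 − 2·85/4 = 85/2 and A = 7225/8.

7225/8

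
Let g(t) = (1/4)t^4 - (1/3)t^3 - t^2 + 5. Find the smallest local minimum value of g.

7/3

g'(t) = t^3 - t^2 - 2t = 0 at t = -1, 0, 2.
Second-derivative test with g''(t) = 3t^2 - 2t - 2: g''(-1) = 3 > 0 ⇒ local minimum; g''(0) = -2 < 0 ⇒ local maximum; g''(2) = 6 > 0 ⇒ local minimum.
Thus g has its smallest local minimum at t = 2, with value 7/3.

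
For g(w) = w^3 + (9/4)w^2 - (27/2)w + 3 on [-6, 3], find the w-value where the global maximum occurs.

-3

The derivative is 3w^2 + (9/2)w - 27/2, which vanishes at w = -3 and w = 3/2.
Candidates: g(-6) = -51,  g(-3) = 147/4,  g(3/2) = -141/16,  g(3) = 39/4.
The maximum over the interval is 147/4, attained at w = -3.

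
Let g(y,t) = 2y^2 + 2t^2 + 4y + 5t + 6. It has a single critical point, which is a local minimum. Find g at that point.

7/8

∂g/∂y = 4y + 4 = 0 and ∂g/∂t = 4t + 5 = 0, so (y, t) = (-1, -5/4).
The Hessian has g_{yy} = 4, g_{tt} = 4, g_{yt} = 0, giving D = 16 > 0 with g_{yy} > 0, so the point is a local minimum.
g(-1, -5/4) = 7/8.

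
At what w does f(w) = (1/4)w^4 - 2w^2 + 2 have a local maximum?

f'(w) = w^3 - 4w. Setting f'(w) = 0 gives w ∈ {-2, 0, 2}.
f''(w) = 3w^2 - 4. f''(-2) = 8 > 0 ⇒ local minimum; f''(0) = -4 < 0 ⇒ local maximum; f''(2) = 8 > 0 ⇒ local minimum.
So the local maximum value is f(0) = 2.

0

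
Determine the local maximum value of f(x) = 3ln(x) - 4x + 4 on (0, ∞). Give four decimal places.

f'(x) = 3/x − 4 = 0 gives x = 3/4.
f''(x) = -3/x², which is negative for x > 0, so this is a local maximum.
f(3/4) = 3·ln(3/4) - 3 + 4 ≈ 0.1370.

0.1370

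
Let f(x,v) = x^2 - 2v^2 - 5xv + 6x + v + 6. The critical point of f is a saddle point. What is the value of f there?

157/33

∂f/∂x = 2x - 5v + 6 = 0 and ∂f/∂v = -5x - 4v + 1 = 0, so (x, v) = (-19/33, 32/33).
The Hessian has f_{xx} = 2, f_{vv} = -4, f_{xv} = -5, giving D = -33 < 0, so the point is a saddle point.
f(-19/33, 32/33) = 157/33.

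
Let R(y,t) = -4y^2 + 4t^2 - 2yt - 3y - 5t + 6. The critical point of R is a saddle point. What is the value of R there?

11/2

∂R/∂y = -8y - 2t - 3 = 0 and ∂R/∂t = -2y + 8t - 5 = 0, so (y, t) = (-1/2, 1/2).
The Hessian has R_{yy} = -8, R_{tt} = 8, R_{yt} = -2, giving D = -68 < 0, so the point is a saddle point.
R(-1/2, 1/2) = 11/2.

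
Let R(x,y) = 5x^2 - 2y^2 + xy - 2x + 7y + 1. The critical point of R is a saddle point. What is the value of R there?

∂R/∂x = 10x + y - 2 = 0 and ∂R/∂y = x - 4y + 7 = 0, so (x, y) = (1/41, 72/41).
The Hessian has R_{xx} = 10, R_{yy} = -4, R_{xy} = 1, giving D = -41 < 0, so the point is a saddle point.
R(1/41, 72/41) = 292/41.

292/41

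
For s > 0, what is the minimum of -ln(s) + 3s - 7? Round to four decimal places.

-4.9014

g'(s) = -1/s + 3 = 0 gives s = 1/3.
g''(s) = 1/s², which is positive for s > 0, so this is a local minimum.
g(1/3) = -1·ln(1/3) + 1 - 7 ≈ -4.9014.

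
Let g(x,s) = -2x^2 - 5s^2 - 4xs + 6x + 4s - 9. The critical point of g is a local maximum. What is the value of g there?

-25/6

∂g/∂x = -4x - 4s + 6 = 0 and ∂g/∂s = -4x - 10s + 4 = 0, so (x, s) = (11/6, -1/3).
The Hessian has g_{xx} = -4, g_{ss} = -10, g_{xs} = -4, giving D = 24 > 0 with g_{xx} < 0, so the point is a local maximum.
g(11/6, -1/3) = -25/6.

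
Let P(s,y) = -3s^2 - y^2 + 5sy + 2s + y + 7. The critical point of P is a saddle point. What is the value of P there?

∂P/∂s = -6s + 5y + 2 = 0 and ∂P/∂y = 5s - 2y + 1 = 0, so (s, y) = (-9/13, -16/13).
The Hessian has P_{ss} = -6, P_{yy} = -2, P_{sy} = 5, giving D = -13 < 0, so the point is a saddle point.
P(-9/13, -16/13) = 74/13.

74/13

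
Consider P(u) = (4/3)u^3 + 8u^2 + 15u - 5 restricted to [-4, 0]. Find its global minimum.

The derivative is 4u^2 + 16u + 15, which vanishes at u = -5/2 and u = -3/2.
Candidates: P(-4) = -67/3,  P(-5/2) = -40/3,  P(-3/2) = -14,  P(0) = -5.
So the minimum is P(-4) = -67/3.

-67/3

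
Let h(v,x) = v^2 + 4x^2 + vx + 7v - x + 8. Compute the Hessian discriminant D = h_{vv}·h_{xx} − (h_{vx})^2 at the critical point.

15

∂h/∂v = 2v + x + 7 = 0 and ∂h/∂x = v + 8x - 1 = 0, so (v, x) = (-19/5, 3/5).
The Hessian has h_{vv} = 2, h_{xx} = 8, h_{vx} = 1, giving D = 15 > 0 with h_{vv} > 0, so the point is a local minimum.
D = (2)·(8) − (1)^2 = 15.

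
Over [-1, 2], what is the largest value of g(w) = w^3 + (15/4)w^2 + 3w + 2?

The derivative is 3w^2 + (15/2)w + 3, whose only zero in [-1, 2] is w = -1/2.
Candidates: g(-1) = 7/4; g(-1/2) = 21/16; g(2) = 31.
The maximum over the interval is 31, attained at w = 2.

31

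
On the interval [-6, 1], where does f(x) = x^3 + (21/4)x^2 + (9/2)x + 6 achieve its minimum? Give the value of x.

The derivative is 3x^2 + (21/2)x + 9/2, which vanishes at x = -3 and x = -1/2.
Compare values at every candidate in [-6, 1]: f(-6) = -48,  f(-3) = 51/4,  f(-1/2) = 79/16,  f(1) = 67/4.
The minimum over the interval is -48, attained at x = -6.

-6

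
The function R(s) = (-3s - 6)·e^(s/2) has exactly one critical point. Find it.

Differentiating with the product rule gives R'(s) = (-(3/2)s - 6)·e^(s/2). Since e^(s/2) > 0, the only critical point is s = -4.
R''(-4) has the same sign as -3/2 < 0, so this is a local maximum.
R(-4) = (6)·e^(-2) ≈ 0.8120.

-4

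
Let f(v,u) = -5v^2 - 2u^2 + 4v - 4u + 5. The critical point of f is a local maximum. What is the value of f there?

∂f/∂v = -10v + 4 = 0 and ∂f/∂u = -4u - 4 = 0, so (v, u) = (2/5, -1).
The Hessian has f_{vv} = -10, f_{uu} = -4, f_{vu} = 0, giving D = 40 > 0 with f_{vv} < 0, so the point is a local maximum.
f(2/5, -1) = 39/5.

39/5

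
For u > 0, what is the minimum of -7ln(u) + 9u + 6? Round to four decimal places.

14.7592

f'(u) = -7/u + 9 = 0 gives u = 7/9.
f''(u) = 7/u², which is positive for u > 0, so this is a local minimum.
f(7/9) = -7·ln(7/9) + 7 + 6 ≈ 14.7592.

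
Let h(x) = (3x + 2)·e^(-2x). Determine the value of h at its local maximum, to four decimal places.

Differentiating with the product rule gives h'(x) = (-6x - 1)·e^(-2x). Since e^(-2x) > 0, the only critical point is x = -1/6.
h''(-1/6) has the same sign as -6 < 0, so this is a local maximum.
h(-1/6) = (3/2)·e^(1/3) ≈ 2.0934.

2.0934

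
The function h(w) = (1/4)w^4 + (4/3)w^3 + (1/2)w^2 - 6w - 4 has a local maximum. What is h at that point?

h'(w) = w^3 + 4w^2 + w - 6 = 0 at w = -3, -2, 1.
Second-derivative test with h''(w) = 3w^2 + 8w + 1: h''(-3) = 4 > 0 ⇒ local minimum; h''(-2) = -3 < 0 ⇒ local maximum; h''(1) = 12 > 0 ⇒ local minimum.
Thus h has its local maximum at w = -2, with value 10/3.

10/3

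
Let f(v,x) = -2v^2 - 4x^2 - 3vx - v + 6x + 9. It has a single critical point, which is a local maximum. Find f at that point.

301/23

∂f/∂v = -4v - 3x - 1 = 0 and ∂f/∂x = -3v - 8x + 6 = 0, so (v, x) = (-26/23, 27/23).
The Hessian has f_{vv} = -4, f_{xx} = -8, f_{vx} = -3, giving D = 23 > 0 with f_{vv} < 0, so the point is a local maximum.
f(-26/23, 27/23) = 301/23.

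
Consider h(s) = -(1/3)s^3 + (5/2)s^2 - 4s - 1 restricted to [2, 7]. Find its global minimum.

-125/6

The derivative is -s^2 + 5s - 4, whose only zero in [2, 7] is s = 4.
Candidates: h(2) = -5/3, h(4) = 5/3, h(7) = -125/6.
So the minimum is h(7) = -125/6.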